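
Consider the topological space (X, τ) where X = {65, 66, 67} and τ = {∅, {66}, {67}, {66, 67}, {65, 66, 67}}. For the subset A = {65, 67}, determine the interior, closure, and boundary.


int(A) = {67}, cl(A) = {65, 67}, ∂A = {65}.

Closed sets in (X, τ) are complements of opens:
  closed(X, τ) = {∅, {65}, {65, 66}, {65, 67}, {65, 66, 67}}.
int(A) = ⋃ {U ∈ τ : U ⊆ A}. Opens contained in A: ∅, {67}.
Taking the union of these: int(A) = {67}.
cl(A) = ⋂ {C closed : A ⊆ C}. Closed sets containing A: {65, 67}, {65, 66, 67}.
Intersecting these: cl(A) = {65, 67}.
∂A = cl(A) ∖ int(A) = {65, 67} ∖ {67} = {65}.


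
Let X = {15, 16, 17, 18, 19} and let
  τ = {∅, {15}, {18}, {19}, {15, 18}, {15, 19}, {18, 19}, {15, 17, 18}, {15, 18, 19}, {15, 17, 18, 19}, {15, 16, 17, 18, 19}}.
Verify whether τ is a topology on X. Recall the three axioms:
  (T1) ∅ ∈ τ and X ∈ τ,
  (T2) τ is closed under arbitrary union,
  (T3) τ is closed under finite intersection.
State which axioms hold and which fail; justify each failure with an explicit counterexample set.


τ IS a topology on X.

Axiom (T1): ∅ ∈ τ? Yes; X ∈ τ? Yes.
Axiom (T2/T3): check pairwise unions and intersections of members of τ.
All pairwise intersections and unions checked — each lies in τ. Therefore τ satisfies (T1), (T2), (T3): it IS a topology on X.


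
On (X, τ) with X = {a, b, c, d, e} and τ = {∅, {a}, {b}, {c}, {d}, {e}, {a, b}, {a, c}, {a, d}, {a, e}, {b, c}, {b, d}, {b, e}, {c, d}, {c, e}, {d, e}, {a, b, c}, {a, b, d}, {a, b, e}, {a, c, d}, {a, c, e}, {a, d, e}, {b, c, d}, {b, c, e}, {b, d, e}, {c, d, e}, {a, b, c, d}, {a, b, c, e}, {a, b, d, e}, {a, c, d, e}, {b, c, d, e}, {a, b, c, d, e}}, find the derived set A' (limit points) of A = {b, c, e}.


A' = ∅

For each x ∈ X, list the open sets U ∈ τ with x ∈ U, then check whether U ∩ (A ∖ {x}) ≠ ∅ for every such U.
  x = a: open {a} ∋ x has {a} ∩ (A ∖ {a}) = ∅, so x is NOT a limit point.
  x = b: open {b} ∋ x has {b} ∩ (A ∖ {b}) = ∅, so x is NOT a limit point.
  x = c: open {c} ∋ x has {c} ∩ (A ∖ {c}) = ∅, so x is NOT a limit point.
  x = d: open {d} ∋ x has {d} ∩ (A ∖ {d}) = ∅, so x is NOT a limit point.
  x = e: open {e} ∋ x has {e} ∩ (A ∖ {e}) = ∅, so x is NOT a limit point.
Collecting: A' = ∅.


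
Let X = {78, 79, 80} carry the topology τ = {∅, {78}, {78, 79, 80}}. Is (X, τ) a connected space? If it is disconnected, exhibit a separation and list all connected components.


(X, τ) is connected.

Find clopen sets (U ∈ τ with X ∖ U ∈ τ):
  U = ∅, X ∖ U = {78, 79, 80} — both open, so U is clopen.
  U = {78, 79, 80}, X ∖ U = ∅ — both open, so U is clopen.
Only trivial clopens (∅ and X) exist, so (X, τ) is connected.
Compute connected components by grouping points that agree on all clopens:
  component: {78, 79, 80}


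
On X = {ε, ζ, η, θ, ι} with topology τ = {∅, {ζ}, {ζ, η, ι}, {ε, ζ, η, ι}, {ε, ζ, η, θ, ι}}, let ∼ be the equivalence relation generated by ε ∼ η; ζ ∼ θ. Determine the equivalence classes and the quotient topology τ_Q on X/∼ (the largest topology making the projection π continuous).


X/∼ = {[ε=η], [ζ=θ], [ι]}; |τ_Q| = 2.

Equivalence classes: [ε=η], [ζ=θ], [ι].
Quotient map π: X → X/∼ sends ε ↦ [ε=η], ζ ↦ [ζ=θ], η ↦ [ε=η], θ ↦ [ζ=θ], ι ↦ [ι].
For each subset V ⊆ X/∼, compute π^{-1}(V) ⊆ X and check whether π^{-1}(V) ∈ τ. V is open in τ_Q iff π^{-1}(V) ∈ τ.
  V = {}: π^{-1}(V) = ∅ ∈ τ ✓.
  V = {[ε=η]}: π^{-1}(V) = {ε, η} ∉ τ ✗.
  V = {[ζ=θ]}: π^{-1}(V) = {ζ, θ} ∉ τ ✗.
  V = {[ε=η], [ζ=θ]}: π^{-1}(V) = {ε, ζ, η, θ} ∉ τ ✗.
  V = {[ι]}: π^{-1}(V) = {ι} ∉ τ ✗.
  V = {[ε=η], [ι]}: π^{-1}(V) = {ε, η, ι} ∉ τ ✗.
  V = {[ζ=θ], [ι]}: π^{-1}(V) = {ζ, θ, ι} ∉ τ ✗.
  V = {[ε=η], [ζ=θ], [ι]}: π^{-1}(V) = {ε, ζ, η, θ, ι} ∈ τ ✓.
Open sets in the quotient: τ_Q = {{}, {[ε=η], [ζ=θ], [ι]}} (2 elements).


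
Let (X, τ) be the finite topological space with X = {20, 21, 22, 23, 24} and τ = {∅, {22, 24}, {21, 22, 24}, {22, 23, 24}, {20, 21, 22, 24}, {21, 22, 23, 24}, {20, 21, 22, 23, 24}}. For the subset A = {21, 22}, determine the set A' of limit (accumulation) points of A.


A' = {20, 21, 23, 24}

For each x ∈ X, list the open sets U ∈ τ with x ∈ U, then check whether U ∩ (A ∖ {x}) ≠ ∅ for every such U.
  x = 20: opens ∋ x are {20, 21, 22, 24}, {20, 21, 22, 23, 24}; each meets A ∖ {20}, so x IS a limit point.
  x = 21: opens ∋ x are {21, 22, 24}, {20, 21, 22, 24}, {21, 22, 23, 24}, {20, 21, 22, 23, 24}; each meets A ∖ {21}, so x IS a limit point.
  x = 22: open {22, 24} ∋ x has {22, 24} ∩ (A ∖ {22}) = ∅, so x is NOT a limit point.
  x = 23: opens ∋ x are {22, 23, 24}, {21, 22, 23, 24}, {20, 21, 22, 23, 24}; each meets A ∖ {23}, so x IS a limit point.
  x = 24: opens ∋ x are {22, 24}, {21, 22, 24}, {22, 23, 24}, {20, 21, 22, 24}, {21, 22, 23, 24}, {20, 21, 22, 23, 24}; each meets A ∖ {24}, so x IS a limit point.
Collecting: A' = {20, 21, 23, 24}.


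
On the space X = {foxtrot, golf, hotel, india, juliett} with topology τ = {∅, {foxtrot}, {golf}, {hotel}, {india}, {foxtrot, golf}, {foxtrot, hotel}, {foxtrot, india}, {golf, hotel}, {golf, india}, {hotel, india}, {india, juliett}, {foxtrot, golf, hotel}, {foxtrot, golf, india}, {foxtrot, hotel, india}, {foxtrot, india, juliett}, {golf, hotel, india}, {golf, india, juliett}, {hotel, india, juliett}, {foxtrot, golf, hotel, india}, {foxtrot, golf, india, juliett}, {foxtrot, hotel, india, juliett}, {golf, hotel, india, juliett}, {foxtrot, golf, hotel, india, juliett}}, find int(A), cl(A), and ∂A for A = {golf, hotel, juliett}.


int(A) = {golf, hotel}, cl(A) = {golf, hotel, juliett}, ∂A = {juliett}.

Closed sets in (X, τ) are complements of opens:
  closed(X, τ) = {∅, {foxtrot}, {golf}, {hotel}, {juliett}, {foxtrot, golf}, {foxtrot, hotel}, {foxtrot, juliett}, {golf, hotel}, {golf, juliett}, {hotel, juliett}, {india, juliett}, {foxtrot, golf, hotel}, {foxtrot, golf, juliett}, {foxtrot, hotel, juliett}, {foxtrot, india, juliett}, {golf, hotel, juliett}, {golf, india, juliett}, {hotel, india, juliett}, {foxtrot, golf, hotel, juliett}, {foxtrot, golf, india, juliett}, {foxtrot, hotel, india, juliett}, {golf, hotel, india, juliett}, {foxtrot, golf, hotel, india, juliett}}.
int(A) = ⋃ {U ∈ τ : U ⊆ A}. Opens contained in A: ∅, {golf}, {hotel}, {golf, hotel}.
Taking the union of these: int(A) = {golf, hotel}.
cl(A) = ⋂ {C closed : A ⊆ C}. Closed sets containing A: {golf, hotel, juliett}, {foxtrot, golf, hotel, juliett}, {golf, hotel, india, juliett}, {foxtrot, golf, hotel, india, juliett}.
Intersecting these: cl(A) = {golf, hotel, juliett}.
∂A = cl(A) ∖ int(A) = {golf, hotel, juliett} ∖ {golf, hotel} = {juliett}.


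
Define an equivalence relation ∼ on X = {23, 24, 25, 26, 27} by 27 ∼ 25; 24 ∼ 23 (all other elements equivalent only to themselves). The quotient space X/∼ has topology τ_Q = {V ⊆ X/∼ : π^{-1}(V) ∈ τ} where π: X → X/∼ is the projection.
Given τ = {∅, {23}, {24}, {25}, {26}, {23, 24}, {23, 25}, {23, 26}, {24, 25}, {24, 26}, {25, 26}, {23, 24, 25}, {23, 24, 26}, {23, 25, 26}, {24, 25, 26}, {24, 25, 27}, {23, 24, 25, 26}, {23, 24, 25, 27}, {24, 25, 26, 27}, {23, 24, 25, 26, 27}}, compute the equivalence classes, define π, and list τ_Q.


X/∼ = {[23=24], [25=27], [26]}; |τ_Q| = 6.

Equivalence classes: [23=24], [25=27], [26].
Quotient map π: X → X/∼ sends 23 ↦ [23=24], 24 ↦ [23=24], 25 ↦ [25=27], 26 ↦ [26], 27 ↦ [25=27].
For each subset V ⊆ X/∼, compute π^{-1}(V) ⊆ X and check whether π^{-1}(V) ∈ τ. V is open in τ_Q iff π^{-1}(V) ∈ τ.
  V = {}: π^{-1}(V) = ∅ ∈ τ ✓.
  V = {[23=24]}: π^{-1}(V) = {23, 24} ∈ τ ✓.
  V = {[25=27]}: π^{-1}(V) = {25, 27} ∉ τ ✗.
  V = {[23=24], [25=27]}: π^{-1}(V) = {23, 24, 25, 27} ∈ τ ✓.
  V = {[26]}: π^{-1}(V) = {26} ∈ τ ✓.
  V = {[23=24], [26]}: π^{-1}(V) = {23, 24, 26} ∈ τ ✓.
  V = {[25=27], [26]}: π^{-1}(V) = {25, 26, 27} ∉ τ ✗.
  V = {[23=24], [25=27], [26]}: π^{-1}(V) = {23, 24, 25, 26, 27} ∈ τ ✓.
Open sets in the quotient: τ_Q = {{}, {[23=24]}, {[23=24], [25=27]}, {[26]}, {[23=24], [26]}, {[23=24], [25=27], [26]}} (6 elements).


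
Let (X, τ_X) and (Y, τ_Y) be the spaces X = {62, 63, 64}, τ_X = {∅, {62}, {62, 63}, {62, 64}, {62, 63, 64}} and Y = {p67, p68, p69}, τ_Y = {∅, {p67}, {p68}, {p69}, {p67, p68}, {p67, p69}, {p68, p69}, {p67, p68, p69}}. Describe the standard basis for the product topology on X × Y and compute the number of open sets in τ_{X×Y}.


Basis B = {∅ × ∅, {62} × {p67}, {62} × {p68}, {62} × {p69}, {62} × {p67, p68}, {62} × {p67, p69}, {62, 63} × {p67}, {62, 64} × {p67}, {62} × {p68, p69}, {62, 63} × {p68}, {62, 64} × {p68}, {62, 63} × {p69}, {62, 64} × {p69}, {62} × {p67, p68, p69}, {62, 63, 64} × {p67}, {62, 63, 64} × {p68}, {62, 63, 64} × {p69}, {62, 63} × {p67, p68}, {62, 64} × {p67, p68}, {62, 63} × {p67, p69}, {62, 64} × {p67, p69}, {62, 63} × {p68, p69}, {62, 64} × {p68, p69}, {62, 63} × {p67, p68, p69}, {62, 64} × {p67, p68, p69}, {62, 63, 64} × {p67, p68}, {62, 63, 64} × {p67, p69}, {62, 63, 64} × {p68, p69}, {62, 63, 64} × {p67, p68, p69}}; |τ_{X×Y}| = 125.

Enumerate products U × V with U ∈ τ_X, V ∈ τ_Y (deduplicated):
  ∅ × ∅ = {} (∅)
  {62} × {p67} = {(62,p67)}
  {62} × {p68} = {(62,p68)}
  {62} × {p69} = {(62,p69)}
  {62} × {p67, p68} = {(62,p67), (62,p68)}
  {62} × {p67, p69} = {(62,p67), (62,p69)}
  {62, 63} × {p67} = {(62,p67), (63,p67)}
  {62, 64} × {p67} = {(62,p67), (64,p67)}
  {62} × {p68, p69} = {(62,p68), (62,p69)}
  {62, 63} × {p68} = {(62,p68), (63,p68)}
  {62, 64} × {p68} = {(62,p68), (64,p68)}
  {62, 63} × {p69} = {(62,p69), (63,p69)}
  {62, 64} × {p69} = {(62,p69), (64,p69)}
  {62} × {p67, p68, p69} = {(62,p67), (62,p68), (62,p69)}
  {62, 63, 64} × {p67} = {(62,p67), (63,p67), (64,p67)}
  {62, 63, 64} × {p68} = {(62,p68), (63,p68), (64,p68)}
  {62, 63, 64} × {p69} = {(62,p69), (63,p69), (64,p69)}
  {62, 63} × {p67, p68} = {(62,p67), (62,p68), (63,p67), (63,p68)}
  {62, 64} × {p67, p68} = {(62,p67), (62,p68), (64,p67), (64,p68)}
  {62, 63} × {p67, p69} = {(62,p67), (62,p69), (63,p67), (63,p69)}
  {62, 64} × {p67, p69} = {(62,p67), (62,p69), (64,p67), (64,p69)}
  {62, 63} × {p68, p69} = {(62,p68), (62,p69), (63,p68), (63,p69)}
  {62, 64} × {p68, p69} = {(62,p68), (62,p69), (64,p68), (64,p69)}
  {62, 63} × {p67, p68, p69} = {(62,p67), (62,p68), (62,p69), (63,p67), (63,p68), (63,p69)}
  {62, 64} × {p67, p68, p69} = {(62,p67), (62,p68), (62,p69), (64,p67), (64,p68), (64,p69)}
  {62, 63, 64} × {p67, p68} = {(62,p67), (62,p68), (63,p67), (63,p68), (64,p67), (64,p68)}
  {62, 63, 64} × {p67, p69} = {(62,p67), (62,p69), (63,p67), (63,p69), (64,p67), (64,p69)}
  {62, 63, 64} × {p68, p69} = {(62,p68), (62,p69), (63,p68), (63,p69), (64,p68), (64,p69)}
  {62, 63, 64} × {p67, p68, p69} = {(62,p67), (62,p68), (62,p69), (63,p67), (63,p68), (63,p69), (64,p67), (64,p68), (64,p69)}
These 29 distinct sets form the basis B.
Close under arbitrary unions to get τ_{X×Y}; counting gives |τ_{X×Y}| = 125.


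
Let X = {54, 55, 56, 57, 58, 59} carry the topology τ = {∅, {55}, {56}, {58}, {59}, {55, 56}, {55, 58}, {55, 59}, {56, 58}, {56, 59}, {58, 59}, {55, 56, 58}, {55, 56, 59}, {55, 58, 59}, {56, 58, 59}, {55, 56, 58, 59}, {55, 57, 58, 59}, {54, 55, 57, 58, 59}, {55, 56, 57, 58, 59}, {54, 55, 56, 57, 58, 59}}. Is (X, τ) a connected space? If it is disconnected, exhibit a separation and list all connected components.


(X, τ) is disconnected; components = [{56}, {54, 55, 57, 58, 59}].

Find clopen sets (U ∈ τ with X ∖ U ∈ τ):
  U = ∅, X ∖ U = {54, 55, 56, 57, 58, 59} — both open, so U is clopen.
  U = {56}, X ∖ U = {54, 55, 57, 58, 59} — both open, so U is clopen.
  U = {54, 55, 57, 58, 59}, X ∖ U = {56} — both open, so U is clopen.
  U = {54, 55, 56, 57, 58, 59}, X ∖ U = ∅ — both open, so U is clopen.
Nontrivial clopen(s) exist: e.g. {56}. So (X, τ) is disconnected.
Compute connected components by grouping points that agree on all clopens:
  component: {56}
  component: {54, 55, 57, 58, 59}


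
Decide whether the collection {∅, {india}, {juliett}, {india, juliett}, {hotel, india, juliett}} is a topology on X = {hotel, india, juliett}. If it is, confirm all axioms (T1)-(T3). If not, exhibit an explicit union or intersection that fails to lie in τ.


τ IS a topology on X.

Axiom (T1): ∅ ∈ τ? Yes; X ∈ τ? Yes.
Axiom (T2/T3): check pairwise unions and intersections of members of τ.
All pairwise intersections and unions checked — each lies in τ. Therefore τ satisfies (T1), (T2), (T3): it IS a topology on X.


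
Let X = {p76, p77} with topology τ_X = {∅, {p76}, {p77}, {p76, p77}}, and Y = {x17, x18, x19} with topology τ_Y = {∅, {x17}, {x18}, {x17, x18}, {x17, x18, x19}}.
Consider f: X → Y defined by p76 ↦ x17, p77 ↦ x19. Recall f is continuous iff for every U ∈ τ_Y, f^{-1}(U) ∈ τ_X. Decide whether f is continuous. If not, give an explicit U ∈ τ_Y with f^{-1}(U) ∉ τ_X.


f IS continuous.

Compute f^{-1}(U) for each U ∈ τ_Y:
  U = ∅: f^{-1}(U) = ∅ ∈ τ_X ✓.
  U = {x17}: f^{-1}(U) = {p76} ∈ τ_X ✓.
  U = {x18}: f^{-1}(U) = ∅ ∈ τ_X ✓.
  U = {x17, x18}: f^{-1}(U) = {p76} ∈ τ_X ✓.
  U = {x17, x18, x19}: f^{-1}(U) = {p76, p77} ∈ τ_X ✓.
Every preimage lies in τ_X, so f IS continuous.


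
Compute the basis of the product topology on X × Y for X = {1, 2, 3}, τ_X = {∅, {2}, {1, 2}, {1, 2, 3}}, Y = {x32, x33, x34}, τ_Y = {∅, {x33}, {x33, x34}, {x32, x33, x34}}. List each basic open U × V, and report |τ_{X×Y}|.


Basis B = {∅ × ∅, {2} × {x33}, {1, 2} × {x33}, {2} × {x33, x34}, {1, 2, 3} × {x33}, {2} × {x32, x33, x34}, {1, 2} × {x33, x34}, {1, 2} × {x32, x33, x34}, {1, 2, 3} × {x33, x34}, {1, 2, 3} × {x32, x33, x34}}; |τ_{X×Y}| = 20.

Enumerate products U × V with U ∈ τ_X, V ∈ τ_Y (deduplicated):
  ∅ × ∅ = {} (∅)
  {2} × {x33} = {(2,x33)}
  {1, 2} × {x33} = {(1,x33), (2,x33)}
  {2} × {x33, x34} = {(2,x33), (2,x34)}
  {1, 2, 3} × {x33} = {(1,x33), (2,x33), (3,x33)}
  {2} × {x32, x33, x34} = {(2,x32), (2,x33), (2,x34)}
  {1, 2} × {x33, x34} = {(1,x33), (1,x34), (2,x33), (2,x34)}
  {1, 2} × {x32, x33, x34} = {(1,x32), (1,x33), (1,x34), (2,x32), (2,x33), (2,x34)}
  {1, 2, 3} × {x33, x34} = {(1,x33), (1,x34), (2,x33), (2,x34), (3,x33), (3,x34)}
  {1, 2, 3} × {x32, x33, x34} = {(1,x32), (1,x33), (1,x34), (2,x32), (2,x33), (2,x34), (3,x32), (3,x33), (3,x34)}
These 10 distinct sets form the basis B.
Close under arbitrary unions to get τ_{X×Y}; counting gives |τ_{X×Y}| = 20.


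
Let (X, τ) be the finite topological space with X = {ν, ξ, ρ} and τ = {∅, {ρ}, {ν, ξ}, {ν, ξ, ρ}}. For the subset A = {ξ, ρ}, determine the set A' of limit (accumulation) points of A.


A' = {ν}

For each x ∈ X, list the open sets U ∈ τ with x ∈ U, then check whether U ∩ (A ∖ {x}) ≠ ∅ for every such U.
  x = ν: opens ∋ x are {ν, ξ}, {ν, ξ, ρ}; each meets A ∖ {ν}, so x IS a limit point.
  x = ξ: open {ν, ξ} ∋ x has {ν, ξ} ∩ (A ∖ {ξ}) = ∅, so x is NOT a limit point.
  x = ρ: open {ρ} ∋ x has {ρ} ∩ (A ∖ {ρ}) = ∅, so x is NOT a limit point.
Collecting: A' = {ν}.


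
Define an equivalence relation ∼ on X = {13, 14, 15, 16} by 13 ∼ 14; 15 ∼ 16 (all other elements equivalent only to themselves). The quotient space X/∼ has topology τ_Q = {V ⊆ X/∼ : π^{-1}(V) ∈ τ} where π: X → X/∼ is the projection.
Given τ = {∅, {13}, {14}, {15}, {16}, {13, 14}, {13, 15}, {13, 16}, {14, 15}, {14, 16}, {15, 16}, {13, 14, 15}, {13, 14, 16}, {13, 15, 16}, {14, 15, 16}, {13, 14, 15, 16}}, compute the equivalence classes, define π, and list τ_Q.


X/∼ = {[13=14], [15=16]}; |τ_Q| = 4.

Equivalence classes: [13=14], [15=16].
Quotient map π: X → X/∼ sends 13 ↦ [13=14], 14 ↦ [13=14], 15 ↦ [15=16], 16 ↦ [15=16].
For each subset V ⊆ X/∼, compute π^{-1}(V) ⊆ X and check whether π^{-1}(V) ∈ τ. V is open in τ_Q iff π^{-1}(V) ∈ τ.
  V = {}: π^{-1}(V) = ∅ ∈ τ ✓.
  V = {[13=14]}: π^{-1}(V) = {13, 14} ∈ τ ✓.
  V = {[15=16]}: π^{-1}(V) = {15, 16} ∈ τ ✓.
  V = {[13=14], [15=16]}: π^{-1}(V) = {13, 14, 15, 16} ∈ τ ✓.
Open sets in the quotient: τ_Q = {{}, {[13=14]}, {[15=16]}, {[13=14], [15=16]}} (4 elements).


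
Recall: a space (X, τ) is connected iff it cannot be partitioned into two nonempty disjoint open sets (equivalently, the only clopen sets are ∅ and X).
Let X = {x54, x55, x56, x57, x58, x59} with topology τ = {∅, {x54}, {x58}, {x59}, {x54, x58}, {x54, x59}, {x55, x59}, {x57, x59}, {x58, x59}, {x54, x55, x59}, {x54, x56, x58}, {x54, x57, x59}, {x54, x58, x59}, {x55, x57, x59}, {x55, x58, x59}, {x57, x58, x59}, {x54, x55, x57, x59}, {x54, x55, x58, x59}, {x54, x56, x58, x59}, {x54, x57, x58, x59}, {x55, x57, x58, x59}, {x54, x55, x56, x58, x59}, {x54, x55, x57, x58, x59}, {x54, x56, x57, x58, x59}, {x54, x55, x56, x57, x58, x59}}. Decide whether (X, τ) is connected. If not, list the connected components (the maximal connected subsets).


(X, τ) is disconnected; components = [{x54, x56, x58}, {x55, x57, x59}].

Find clopen sets (U ∈ τ with X ∖ U ∈ τ):
  U = ∅, X ∖ U = {x54, x55, x56, x57, x58, x59} — both open, so U is clopen.
  U = {x54, x56, x58}, X ∖ U = {x55, x57, x59} — both open, so U is clopen.
  U = {x55, x57, x59}, X ∖ U = {x54, x56, x58} — both open, so U is clopen.
  U = {x54, x55, x56, x57, x58, x59}, X ∖ U = ∅ — both open, so U is clopen.
Nontrivial clopen(s) exist: e.g. {x55, x57, x59}. So (X, τ) is disconnected.
Compute connected components by grouping points that agree on all clopens:
  component: {x54, x56, x58}
  component: {x55, x57, x59}


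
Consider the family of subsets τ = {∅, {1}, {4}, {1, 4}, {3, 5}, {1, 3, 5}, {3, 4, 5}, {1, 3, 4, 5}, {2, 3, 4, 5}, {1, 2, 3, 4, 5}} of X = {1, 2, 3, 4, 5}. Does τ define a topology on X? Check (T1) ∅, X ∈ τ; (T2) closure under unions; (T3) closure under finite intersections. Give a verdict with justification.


τ IS a topology on X.

Axiom (T1): ∅ ∈ τ? Yes; X ∈ τ? Yes.
Axiom (T2/T3): check pairwise unions and intersections of members of τ.
All pairwise intersections and unions checked — each lies in τ. Therefore τ satisfies (T1), (T2), (T3): it IS a topology on X.


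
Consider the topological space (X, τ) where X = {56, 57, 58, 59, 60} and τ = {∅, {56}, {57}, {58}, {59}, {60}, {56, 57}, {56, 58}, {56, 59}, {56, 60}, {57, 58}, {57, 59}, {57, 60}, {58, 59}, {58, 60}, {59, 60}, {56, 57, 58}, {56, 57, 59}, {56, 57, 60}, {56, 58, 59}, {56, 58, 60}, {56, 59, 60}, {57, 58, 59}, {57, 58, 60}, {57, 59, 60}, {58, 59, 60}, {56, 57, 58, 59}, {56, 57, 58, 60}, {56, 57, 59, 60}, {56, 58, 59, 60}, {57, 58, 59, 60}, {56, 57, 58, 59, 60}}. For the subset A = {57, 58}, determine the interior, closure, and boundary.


int(A) = {57, 58}, cl(A) = {57, 58}, ∂A = ∅.

Closed sets in (X, τ) are complements of opens:
  closed(X, τ) = {∅, {56}, {57}, {58}, {59}, {60}, {56, 57}, {56, 58}, {56, 59}, {56, 60}, {57, 58}, {57, 59}, {57, 60}, {58, 59}, {58, 60}, {59, 60}, {56, 57, 58}, {56, 57, 59}, {56, 57, 60}, {56, 58, 59}, {56, 58, 60}, {56, 59, 60}, {57, 58, 59}, {57, 58, 60}, {57, 59, 60}, {58, 59, 60}, {56, 57, 58, 59}, {56, 57, 58, 60}, {56, 57, 59, 60}, {56, 58, 59, 60}, {57, 58, 59, 60}, {56, 57, 58, 59, 60}}.
int(A) = ⋃ {U ∈ τ : U ⊆ A}. Opens contained in A: ∅, {57}, {58}, {57, 58}.
Taking the union of these: int(A) = {57, 58}.
cl(A) = ⋂ {C closed : A ⊆ C}. Closed sets containing A: {57, 58}, {56, 57, 58}, {57, 58, 59}, {57, 58, 60}, {56, 57, 58, 59}, {56, 57, 58, 60}, {57, 58, 59, 60}, {56, 57, 58, 59, 60}.
Intersecting these: cl(A) = {57, 58}.
∂A = cl(A) ∖ int(A) = {57, 58} ∖ {57, 58} = ∅.


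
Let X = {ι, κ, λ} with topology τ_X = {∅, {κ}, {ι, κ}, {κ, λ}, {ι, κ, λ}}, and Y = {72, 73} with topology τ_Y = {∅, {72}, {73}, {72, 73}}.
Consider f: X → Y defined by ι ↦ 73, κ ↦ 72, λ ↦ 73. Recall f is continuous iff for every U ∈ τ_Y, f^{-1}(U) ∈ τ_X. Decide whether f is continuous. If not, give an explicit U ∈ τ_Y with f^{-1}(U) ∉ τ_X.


f is NOT continuous.

Compute f^{-1}(U) for each U ∈ τ_Y:
  U = ∅: f^{-1}(U) = ∅ ∈ τ_X ✓.
  U = {72}: f^{-1}(U) = {κ} ∈ τ_X ✓.
  U = {73}: f^{-1}(U) = {ι, λ} ∉ τ_X ✗.
  U = {72, 73}: f^{-1}(U) = {ι, κ, λ} ∈ τ_X ✓.
Found U = {73} with f^{-1}(U) = {ι, λ} not in τ_X. Therefore f is NOT continuous.


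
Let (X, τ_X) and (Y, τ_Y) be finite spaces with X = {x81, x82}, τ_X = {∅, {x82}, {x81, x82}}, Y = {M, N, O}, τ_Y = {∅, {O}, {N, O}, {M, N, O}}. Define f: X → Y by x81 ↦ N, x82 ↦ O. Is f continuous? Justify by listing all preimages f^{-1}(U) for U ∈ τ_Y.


f IS continuous.

Compute f^{-1}(U) for each U ∈ τ_Y:
  U = ∅: f^{-1}(U) = ∅ ∈ τ_X ✓.
  U = {O}: f^{-1}(U) = {x82} ∈ τ_X ✓.
  U = {N, O}: f^{-1}(U) = {x81, x82} ∈ τ_X ✓.
  U = {M, N, O}: f^{-1}(U) = {x81, x82} ∈ τ_X ✓.
Every preimage lies in τ_X, so f IS continuous.


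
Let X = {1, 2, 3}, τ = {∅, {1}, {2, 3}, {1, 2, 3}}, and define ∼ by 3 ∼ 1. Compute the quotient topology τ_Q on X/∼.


X/∼ = {[1=3], [2]}; |τ_Q| = 2.

Equivalence classes: [1=3], [2].
Quotient map π: X → X/∼ sends 1 ↦ [1=3], 2 ↦ [2], 3 ↦ [1=3].
For each subset V ⊆ X/∼, compute π^{-1}(V) ⊆ X and check whether π^{-1}(V) ∈ τ. V is open in τ_Q iff π^{-1}(V) ∈ τ.
  V = {}: π^{-1}(V) = ∅ ∈ τ ✓.
  V = {[1=3]}: π^{-1}(V) = {1, 3} ∉ τ ✗.
  V = {[2]}: π^{-1}(V) = {2} ∉ τ ✗.
  V = {[1=3], [2]}: π^{-1}(V) = {1, 2, 3} ∈ τ ✓.
Open sets in the quotient: τ_Q = {{}, {[1=3], [2]}} (2 elements).


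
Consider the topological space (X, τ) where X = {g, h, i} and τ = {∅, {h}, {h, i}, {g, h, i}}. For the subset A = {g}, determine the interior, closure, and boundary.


int(A) = ∅, cl(A) = {g}, ∂A = {g}.

Closed sets in (X, τ) are complements of opens:
  closed(X, τ) = {∅, {g}, {g, i}, {g, h, i}}.
int(A) = ⋃ {U ∈ τ : U ⊆ A}. Opens contained in A: ∅.
Taking the union of these: int(A) = ∅.
cl(A) = ⋂ {C closed : A ⊆ C}. Closed sets containing A: {g}, {g, i}, {g, h, i}.
Intersecting these: cl(A) = {g}.
∂A = cl(A) ∖ int(A) = {g} ∖ ∅ = {g}.


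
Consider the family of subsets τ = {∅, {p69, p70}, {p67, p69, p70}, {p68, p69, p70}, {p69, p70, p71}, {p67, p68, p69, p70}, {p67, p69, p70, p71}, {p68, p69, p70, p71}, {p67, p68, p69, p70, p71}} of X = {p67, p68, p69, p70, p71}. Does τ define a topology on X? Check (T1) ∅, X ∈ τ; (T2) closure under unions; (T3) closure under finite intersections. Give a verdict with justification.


τ IS a topology on X.

Axiom (T1): ∅ ∈ τ? Yes; X ∈ τ? Yes.
Axiom (T2/T3): check pairwise unions and intersections of members of τ.
All pairwise intersections and unions checked — each lies in τ. Therefore τ satisfies (T1), (T2), (T3): it IS a topology on X.


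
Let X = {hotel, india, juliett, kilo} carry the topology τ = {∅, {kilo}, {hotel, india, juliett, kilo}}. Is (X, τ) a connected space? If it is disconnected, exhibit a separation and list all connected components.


(X, τ) is connected.

Find clopen sets (U ∈ τ with X ∖ U ∈ τ):
  U = ∅, X ∖ U = {hotel, india, juliett, kilo} — both open, so U is clopen.
  U = {hotel, india, juliett, kilo}, X ∖ U = ∅ — both open, so U is clopen.
Only trivial clopens (∅ and X) exist, so (X, τ) is connected.
Compute connected components by grouping points that agree on all clopens:
  component: {hotel, india, juliett, kilo}


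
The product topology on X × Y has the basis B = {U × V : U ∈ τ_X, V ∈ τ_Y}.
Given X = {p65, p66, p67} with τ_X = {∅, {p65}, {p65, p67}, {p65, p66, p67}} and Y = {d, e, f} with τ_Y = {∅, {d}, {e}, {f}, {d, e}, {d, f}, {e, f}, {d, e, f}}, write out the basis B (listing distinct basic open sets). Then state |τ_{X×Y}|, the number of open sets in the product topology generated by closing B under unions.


Basis B = {∅ × ∅, {p65} × {d}, {p65} × {e}, {p65} × {f}, {p65} × {d, e}, {p65} × {d, f}, {p65, p67} × {d}, {p65} × {e, f}, {p65, p67} × {e}, {p65, p67} × {f}, {p65} × {d, e, f}, {p65, p66, p67} × {d}, {p65, p66, p67} × {e}, {p65, p66, p67} × {f}, {p65, p67} × {d, e}, {p65, p67} × {d, f}, {p65, p67} × {e, f}, {p65, p67} × {d, e, f}, {p65, p66, p67} × {d, e}, {p65, p66, p67} × {d, f}, {p65, p66, p67} × {e, f}, {p65, p66, p67} × {d, e, f}}; |τ_{X×Y}| = 64.

Enumerate products U × V with U ∈ τ_X, V ∈ τ_Y (deduplicated):
  ∅ × ∅ = {} (∅)
  {p65} × {d} = {(p65,d)}
  {p65} × {e} = {(p65,e)}
  {p65} × {f} = {(p65,f)}
  {p65} × {d, e} = {(p65,d), (p65,e)}
  {p65} × {d, f} = {(p65,d), (p65,f)}
  {p65, p67} × {d} = {(p65,d), (p67,d)}
  {p65} × {e, f} = {(p65,e), (p65,f)}
  {p65, p67} × {e} = {(p65,e), (p67,e)}
  {p65, p67} × {f} = {(p65,f), (p67,f)}
  {p65} × {d, e, f} = {(p65,d), (p65,e), (p65,f)}
  {p65, p66, p67} × {d} = {(p65,d), (p66,d), (p67,d)}
  {p65, p66, p67} × {e} = {(p65,e), (p66,e), (p67,e)}
  {p65, p66, p67} × {f} = {(p65,f), (p66,f), (p67,f)}
  {p65, p67} × {d, e} = {(p65,d), (p65,e), (p67,d), (p67,e)}
  {p65, p67} × {d, f} = {(p65,d), (p65,f), (p67,d), (p67,f)}
  {p65, p67} × {e, f} = {(p65,e), (p65,f), (p67,e), (p67,f)}
  {p65, p67} × {d, e, f} = {(p65,d), (p65,e), (p65,f), (p67,d), (p67,e), (p67,f)}
  {p65, p66, p67} × {d, e} = {(p65,d), (p65,e), (p66,d), (p66,e), (p67,d), (p67,e)}
  {p65, p66, p67} × {d, f} = {(p65,d), (p65,f), (p66,d), (p66,f), (p67,d), (p67,f)}
  {p65, p66, p67} × {e, f} = {(p65,e), (p65,f), (p66,e), (p66,f), (p67,e), (p67,f)}
  {p65, p66, p67} × {d, e, f} = {(p65,d), (p65,e), (p65,f), (p66,d), (p66,e), (p66,f), (p67,d), (p67,e), (p67,f)}
These 22 distinct sets form the basis B.
Close under arbitrary unions to get τ_{X×Y}; counting gives |τ_{X×Y}| = 64.


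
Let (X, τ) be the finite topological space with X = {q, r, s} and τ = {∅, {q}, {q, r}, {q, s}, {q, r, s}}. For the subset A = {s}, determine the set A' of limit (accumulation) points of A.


A' = ∅

For each x ∈ X, list the open sets U ∈ τ with x ∈ U, then check whether U ∩ (A ∖ {x}) ≠ ∅ for every such U.
  x = q: open {q} ∋ x has {q} ∩ (A ∖ {q}) = ∅, so x is NOT a limit point.
  x = r: open {q, r} ∋ x has {q, r} ∩ (A ∖ {r}) = ∅, so x is NOT a limit point.
  x = s: open {q, s} ∋ x has {q, s} ∩ (A ∖ {s}) = ∅, so x is NOT a limit point.
Collecting: A' = ∅.


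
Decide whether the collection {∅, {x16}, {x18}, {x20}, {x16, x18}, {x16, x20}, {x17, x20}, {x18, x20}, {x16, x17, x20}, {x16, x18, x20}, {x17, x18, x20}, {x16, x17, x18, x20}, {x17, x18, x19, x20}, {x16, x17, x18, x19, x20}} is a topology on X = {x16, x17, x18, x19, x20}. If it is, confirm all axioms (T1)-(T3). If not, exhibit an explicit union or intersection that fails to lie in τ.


τ IS a topology on X.

Axiom (T1): ∅ ∈ τ? Yes; X ∈ τ? Yes.
Axiom (T2/T3): check pairwise unions and intersections of members of τ.
All pairwise intersections and unions checked — each lies in τ. Therefore τ satisfies (T1), (T2), (T3): it IS a topology on X.


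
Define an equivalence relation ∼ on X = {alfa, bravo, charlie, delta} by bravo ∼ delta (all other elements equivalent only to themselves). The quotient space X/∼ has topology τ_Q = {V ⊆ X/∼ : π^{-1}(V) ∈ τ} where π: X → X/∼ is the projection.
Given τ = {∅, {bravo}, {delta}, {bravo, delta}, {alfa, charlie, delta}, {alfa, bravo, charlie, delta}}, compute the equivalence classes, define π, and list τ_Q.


X/∼ = {[alfa], [bravo=delta], [charlie]}; |τ_Q| = 3.

Equivalence classes: [alfa], [bravo=delta], [charlie].
Quotient map π: X → X/∼ sends alfa ↦ [alfa], bravo ↦ [bravo=delta], charlie ↦ [charlie], delta ↦ [bravo=delta].
For each subset V ⊆ X/∼, compute π^{-1}(V) ⊆ X and check whether π^{-1}(V) ∈ τ. V is open in τ_Q iff π^{-1}(V) ∈ τ.
  V = {}: π^{-1}(V) = ∅ ∈ τ ✓.
  V = {[alfa]}: π^{-1}(V) = {alfa} ∉ τ ✗.
  V = {[bravo=delta]}: π^{-1}(V) = {bravo, delta} ∈ τ ✓.
  V = {[alfa], [bravo=delta]}: π^{-1}(V) = {alfa, bravo, delta} ∉ τ ✗.
  V = {[charlie]}: π^{-1}(V) = {charlie} ∉ τ ✗.
  V = {[alfa], [charlie]}: π^{-1}(V) = {alfa, charlie} ∉ τ ✗.
  V = {[bravo=delta], [charlie]}: π^{-1}(V) = {bravo, charlie, delta} ∉ τ ✗.
  V = {[alfa], [bravo=delta], [charlie]}: π^{-1}(V) = {alfa, bravo, charlie, delta} ∈ τ ✓.
Open sets in the quotient: τ_Q = {{}, {[bravo=delta]}, {[alfa], [bravo=delta], [charlie]}} (3 elements).


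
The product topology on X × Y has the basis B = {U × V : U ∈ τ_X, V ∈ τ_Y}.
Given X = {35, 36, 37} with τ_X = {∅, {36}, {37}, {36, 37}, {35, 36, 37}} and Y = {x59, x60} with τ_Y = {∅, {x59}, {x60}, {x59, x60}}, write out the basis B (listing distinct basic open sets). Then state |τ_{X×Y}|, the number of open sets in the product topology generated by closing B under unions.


Basis B = {∅ × ∅, {36} × {x59}, {36} × {x60}, {37} × {x59}, {37} × {x60}, {36} × {x59, x60}, {36, 37} × {x59}, {36, 37} × {x60}, {37} × {x59, x60}, {35, 36, 37} × {x59}, {35, 36, 37} × {x60}, {36, 37} × {x59, x60}, {35, 36, 37} × {x59, x60}}; |τ_{X×Y}| = 25.

Enumerate products U × V with U ∈ τ_X, V ∈ τ_Y (deduplicated):
  ∅ × ∅ = {} (∅)
  {36} × {x59} = {(36,x59)}
  {36} × {x60} = {(36,x60)}
  {37} × {x59} = {(37,x59)}
  {37} × {x60} = {(37,x60)}
  {36} × {x59, x60} = {(36,x59), (36,x60)}
  {36, 37} × {x59} = {(36,x59), (37,x59)}
  {36, 37} × {x60} = {(36,x60), (37,x60)}
  {37} × {x59, x60} = {(37,x59), (37,x60)}
  {35, 36, 37} × {x59} = {(35,x59), (36,x59), (37,x59)}
  {35, 36, 37} × {x60} = {(35,x60), (36,x60), (37,x60)}
  {36, 37} × {x59, x60} = {(36,x59), (36,x60), (37,x59), (37,x60)}
  {35, 36, 37} × {x59, x60} = {(35,x59), (35,x60), (36,x59), (36,x60), (37,x59), (37,x60)}
These 13 distinct sets form the basis B.
Close under arbitrary unions to get τ_{X×Y}; counting gives |τ_{X×Y}| = 25.


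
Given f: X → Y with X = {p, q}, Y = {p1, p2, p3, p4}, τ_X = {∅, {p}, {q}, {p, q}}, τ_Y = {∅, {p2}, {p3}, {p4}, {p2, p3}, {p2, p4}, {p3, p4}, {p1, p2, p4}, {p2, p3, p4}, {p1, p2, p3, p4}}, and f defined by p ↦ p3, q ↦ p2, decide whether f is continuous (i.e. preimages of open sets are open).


f IS continuous.

Compute f^{-1}(U) for each U ∈ τ_Y:
  U = ∅: f^{-1}(U) = ∅ ∈ τ_X ✓.
  U = {p2}: f^{-1}(U) = {q} ∈ τ_X ✓.
  U = {p3}: f^{-1}(U) = {p} ∈ τ_X ✓.
  U = {p4}: f^{-1}(U) = ∅ ∈ τ_X ✓.
  U = {p2, p3}: f^{-1}(U) = {p, q} ∈ τ_X ✓.
  U = {p2, p4}: f^{-1}(U) = {q} ∈ τ_X ✓.
  U = {p3, p4}: f^{-1}(U) = {p} ∈ τ_X ✓.
  U = {p1, p2, p4}: f^{-1}(U) = {q} ∈ τ_X ✓.
  U = {p2, p3, p4}: f^{-1}(U) = {p, q} ∈ τ_X ✓.
  U = {p1, p2, p3, p4}: f^{-1}(U) = {p, q} ∈ τ_X ✓.
Every preimage lies in τ_X, so f IS continuous.


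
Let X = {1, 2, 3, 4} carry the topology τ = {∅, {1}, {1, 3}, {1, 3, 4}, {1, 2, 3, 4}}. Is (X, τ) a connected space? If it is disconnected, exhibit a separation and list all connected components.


(X, τ) is connected.

Find clopen sets (U ∈ τ with X ∖ U ∈ τ):
  U = ∅, X ∖ U = {1, 2, 3, 4} — both open, so U is clopen.
  U = {1, 2, 3, 4}, X ∖ U = ∅ — both open, so U is clopen.
Only trivial clopens (∅ and X) exist, so (X, τ) is connected.
Compute connected components by grouping points that agree on all clopens:
  component: {1, 2, 3, 4}


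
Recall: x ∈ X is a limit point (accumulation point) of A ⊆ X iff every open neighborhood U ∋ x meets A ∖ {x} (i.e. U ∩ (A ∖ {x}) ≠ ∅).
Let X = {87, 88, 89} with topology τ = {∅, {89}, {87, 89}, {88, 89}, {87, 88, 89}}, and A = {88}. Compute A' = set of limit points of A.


A' = ∅

For each x ∈ X, list the open sets U ∈ τ with x ∈ U, then check whether U ∩ (A ∖ {x}) ≠ ∅ for every such U.
  x = 87: open {87, 89} ∋ x has {87, 89} ∩ (A ∖ {87}) = ∅, so x is NOT a limit point.
  x = 88: open {88, 89} ∋ x has {88, 89} ∩ (A ∖ {88}) = ∅, so x is NOT a limit point.
  x = 89: open {89} ∋ x has {89} ∩ (A ∖ {89}) = ∅, so x is NOT a limit point.
Collecting: A' = ∅.


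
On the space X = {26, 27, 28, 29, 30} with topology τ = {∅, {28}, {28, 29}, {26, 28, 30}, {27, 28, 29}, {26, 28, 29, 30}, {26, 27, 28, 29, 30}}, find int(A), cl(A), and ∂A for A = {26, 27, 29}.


int(A) = ∅, cl(A) = {26, 27, 29, 30}, ∂A = {26, 27, 29, 30}.

Closed sets in (X, τ) are complements of opens:
  closed(X, τ) = {∅, {27}, {26, 30}, {27, 29}, {26, 27, 30}, {26, 27, 29, 30}, {26, 27, 28, 29, 30}}.
int(A) = ⋃ {U ∈ τ : U ⊆ A}. Opens contained in A: ∅.
Taking the union of these: int(A) = ∅.
cl(A) = ⋂ {C closed : A ⊆ C}. Closed sets containing A: {26, 27, 29, 30}, {26, 27, 28, 29, 30}.
Intersecting these: cl(A) = {26, 27, 29, 30}.
∂A = cl(A) ∖ int(A) = {26, 27, 29, 30} ∖ ∅ = {26, 27, 29, 30}.


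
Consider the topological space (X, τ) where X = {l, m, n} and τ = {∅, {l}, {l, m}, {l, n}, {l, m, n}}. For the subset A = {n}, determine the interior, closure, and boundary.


int(A) = ∅, cl(A) = {n}, ∂A = {n}.

Closed sets in (X, τ) are complements of opens:
  closed(X, τ) = {∅, {m}, {n}, {m, n}, {l, m, n}}.
int(A) = ⋃ {U ∈ τ : U ⊆ A}. Opens contained in A: ∅.
Taking the union of these: int(A) = ∅.
cl(A) = ⋂ {C closed : A ⊆ C}. Closed sets containing A: {n}, {m, n}, {l, m, n}.
Intersecting these: cl(A) = {n}.
∂A = cl(A) ∖ int(A) = {n} ∖ ∅ = {n}.


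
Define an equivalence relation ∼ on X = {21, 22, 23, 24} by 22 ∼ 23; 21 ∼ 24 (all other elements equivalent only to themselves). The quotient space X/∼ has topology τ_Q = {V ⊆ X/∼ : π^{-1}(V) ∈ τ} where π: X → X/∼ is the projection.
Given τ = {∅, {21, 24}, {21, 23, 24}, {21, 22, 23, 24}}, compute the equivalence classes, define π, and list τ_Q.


X/∼ = {[21=24], [22=23]}; |τ_Q| = 3.

Equivalence classes: [21=24], [22=23].
Quotient map π: X → X/∼ sends 21 ↦ [21=24], 22 ↦ [22=23], 23 ↦ [22=23], 24 ↦ [21=24].
For each subset V ⊆ X/∼, compute π^{-1}(V) ⊆ X and check whether π^{-1}(V) ∈ τ. V is open in τ_Q iff π^{-1}(V) ∈ τ.
  V = {}: π^{-1}(V) = ∅ ∈ τ ✓.
  V = {[21=24]}: π^{-1}(V) = {21, 24} ∈ τ ✓.
  V = {[22=23]}: π^{-1}(V) = {22, 23} ∉ τ ✗.
  V = {[21=24], [22=23]}: π^{-1}(V) = {21, 22, 23, 24} ∈ τ ✓.
Open sets in the quotient: τ_Q = {{}, {[21=24]}, {[21=24], [22=23]}} (3 elements).


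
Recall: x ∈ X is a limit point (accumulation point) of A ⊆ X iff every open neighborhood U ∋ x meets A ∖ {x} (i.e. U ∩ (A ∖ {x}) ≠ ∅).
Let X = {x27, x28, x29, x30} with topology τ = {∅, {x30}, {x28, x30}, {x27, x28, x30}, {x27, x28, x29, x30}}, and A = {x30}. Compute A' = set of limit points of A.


A' = {x27, x28, x29}

For each x ∈ X, list the open sets U ∈ τ with x ∈ U, then check whether U ∩ (A ∖ {x}) ≠ ∅ for every such U.
  x = x27: opens ∋ x are {x27, x28, x30}, {x27, x28, x29, x30}; each meets A ∖ {x27}, so x IS a limit point.
  x = x28: opens ∋ x are {x28, x30}, {x27, x28, x30}, {x27, x28, x29, x30}; each meets A ∖ {x28}, so x IS a limit point.
  x = x29: opens ∋ x are {x27, x28, x29, x30}; each meets A ∖ {x29}, so x IS a limit point.
  x = x30: open {x30} ∋ x has {x30} ∩ (A ∖ {x30}) = ∅, so x is NOT a limit point.
Collecting: A' = {x27, x28, x29}.


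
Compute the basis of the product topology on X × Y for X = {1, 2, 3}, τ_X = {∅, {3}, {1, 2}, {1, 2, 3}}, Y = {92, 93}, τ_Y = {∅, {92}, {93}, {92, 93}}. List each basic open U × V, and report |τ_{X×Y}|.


Basis B = {∅ × ∅, {3} × {92}, {3} × {93}, {1, 2} × {92}, {1, 2} × {93}, {3} × {92, 93}, {1, 2, 3} × {92}, {1, 2, 3} × {93}, {1, 2} × {92, 93}, {1, 2, 3} × {92, 93}}; |τ_{X×Y}| = 16.

Enumerate products U × V with U ∈ τ_X, V ∈ τ_Y (deduplicated):
  ∅ × ∅ = {} (∅)
  {3} × {92} = {(3,92)}
  {3} × {93} = {(3,93)}
  {1, 2} × {92} = {(1,92), (2,92)}
  {1, 2} × {93} = {(1,93), (2,93)}
  {3} × {92, 93} = {(3,92), (3,93)}
  {1, 2, 3} × {92} = {(1,92), (2,92), (3,92)}
  {1, 2, 3} × {93} = {(1,93), (2,93), (3,93)}
  {1, 2} × {92, 93} = {(1,92), (1,93), (2,92), (2,93)}
  {1, 2, 3} × {92, 93} = {(1,92), (1,93), (2,92), (2,93), (3,92), (3,93)}
These 10 distinct sets form the basis B.
Close under arbitrary unions to get τ_{X×Y}; counting gives |τ_{X×Y}| = 16.


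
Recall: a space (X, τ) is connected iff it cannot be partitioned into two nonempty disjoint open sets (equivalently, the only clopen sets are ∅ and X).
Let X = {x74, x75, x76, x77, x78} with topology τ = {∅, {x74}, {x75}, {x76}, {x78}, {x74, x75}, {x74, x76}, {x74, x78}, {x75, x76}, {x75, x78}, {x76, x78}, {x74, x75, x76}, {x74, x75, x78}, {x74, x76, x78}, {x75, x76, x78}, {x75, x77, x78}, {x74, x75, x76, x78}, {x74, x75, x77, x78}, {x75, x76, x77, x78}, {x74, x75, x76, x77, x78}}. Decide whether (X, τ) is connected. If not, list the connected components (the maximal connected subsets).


(X, τ) is disconnected; components = [{x74}, {x76}, {x75, x77, x78}].

Find clopen sets (U ∈ τ with X ∖ U ∈ τ):
  U = ∅, X ∖ U = {x74, x75, x76, x77, x78} — both open, so U is clopen.
  U = {x74}, X ∖ U = {x75, x76, x77, x78} — both open, so U is clopen.
  U = {x76}, X ∖ U = {x74, x75, x77, x78} — both open, so U is clopen.
  U = {x74, x76}, X ∖ U = {x75, x77, x78} — both open, so U is clopen.
  U = {x75, x77, x78}, X ∖ U = {x74, x76} — both open, so U is clopen.
  U = {x74, x75, x77, x78}, X ∖ U = {x76} — both open, so U is clopen.
  U = {x75, x76, x77, x78}, X ∖ U = {x74} — both open, so U is clopen.
  U = {x74, x75, x76, x77, x78}, X ∖ U = ∅ — both open, so U is clopen.
Nontrivial clopen(s) exist: e.g. {x75, x76, x77, x78}. So (X, τ) is disconnected.
Compute connected components by grouping points that agree on all clopens:
  component: {x74}
  component: {x76}
  component: {x75, x77, x78}


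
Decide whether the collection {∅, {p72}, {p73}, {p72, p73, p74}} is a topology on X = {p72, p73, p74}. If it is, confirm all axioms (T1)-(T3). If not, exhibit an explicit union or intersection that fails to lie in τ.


τ is NOT a topology on X.

Axiom (T1): ∅ ∈ τ? Yes; X ∈ τ? Yes.
Axiom (T2/T3): check pairwise unions and intersections of members of τ.
Counterexample for (T2): {p72} ∪ {p73} = {p72, p73} ∉ τ. Therefore τ is NOT a topology.


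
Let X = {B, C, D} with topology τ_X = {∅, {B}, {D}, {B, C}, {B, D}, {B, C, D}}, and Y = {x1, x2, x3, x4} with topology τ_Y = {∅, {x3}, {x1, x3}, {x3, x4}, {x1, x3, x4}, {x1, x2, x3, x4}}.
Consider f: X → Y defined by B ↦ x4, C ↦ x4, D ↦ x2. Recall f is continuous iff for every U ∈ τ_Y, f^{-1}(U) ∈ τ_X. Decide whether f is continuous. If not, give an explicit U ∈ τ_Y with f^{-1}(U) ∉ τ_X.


f IS continuous.

Compute f^{-1}(U) for each U ∈ τ_Y:
  U = ∅: f^{-1}(U) = ∅ ∈ τ_X ✓.
  U = {x3}: f^{-1}(U) = ∅ ∈ τ_X ✓.
  U = {x1, x3}: f^{-1}(U) = ∅ ∈ τ_X ✓.
  U = {x3, x4}: f^{-1}(U) = {B, C} ∈ τ_X ✓.
  U = {x1, x3, x4}: f^{-1}(U) = {B, C} ∈ τ_X ✓.
  U = {x1, x2, x3, x4}: f^{-1}(U) = {B, C, D} ∈ τ_X ✓.
Every preimage lies in τ_X, so f IS continuous.


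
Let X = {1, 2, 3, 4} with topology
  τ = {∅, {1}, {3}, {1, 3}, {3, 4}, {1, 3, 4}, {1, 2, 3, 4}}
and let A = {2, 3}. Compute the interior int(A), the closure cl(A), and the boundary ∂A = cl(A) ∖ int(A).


int(A) = {3}, cl(A) = {2, 3, 4}, ∂A = {2, 4}.

Closed sets in (X, τ) are complements of opens:
  closed(X, τ) = {∅, {2}, {1, 2}, {2, 4}, {1, 2, 4}, {2, 3, 4}, {1, 2, 3, 4}}.
int(A) = ⋃ {U ∈ τ : U ⊆ A}. Opens contained in A: ∅, {3}.
Taking the union of these: int(A) = {3}.
cl(A) = ⋂ {C closed : A ⊆ C}. Closed sets containing A: {2, 3, 4}, {1, 2, 3, 4}.
Intersecting these: cl(A) = {2, 3, 4}.
∂A = cl(A) ∖ int(A) = {2, 3, 4} ∖ {3} = {2, 4}.
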